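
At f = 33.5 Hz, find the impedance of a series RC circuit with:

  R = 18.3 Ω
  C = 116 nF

Step 1 — Angular frequency: ω = 2π·f = 2π·33.5 = 210.5 rad/s.
Step 2 — Component impedances:
  R: Z = R = 18.3 Ω
  C: Z = 1/(jωC) = -j/(ω·C) = 0 - j4.096e+04 Ω
Step 3 — Series combination: Z_total = R + C = 18.3 - j4.096e+04 Ω = 4.096e+04∠-90.0° Ω.

Z = 18.3 - j4.096e+04 Ω = 4.096e+04∠-90.0° Ω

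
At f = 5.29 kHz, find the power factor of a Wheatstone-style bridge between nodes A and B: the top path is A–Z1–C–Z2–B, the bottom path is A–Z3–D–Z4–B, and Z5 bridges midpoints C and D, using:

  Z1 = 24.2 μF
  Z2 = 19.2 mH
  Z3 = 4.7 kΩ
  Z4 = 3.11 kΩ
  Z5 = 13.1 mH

Step 1 — Angular frequency: ω = 2π·f = 2π·5290 = 3.324e+04 rad/s.
Step 2 — Component impedances:
  Z1: Z = 1/(jωC) = -j/(ω·C) = 0 - j1.243 Ω
  Z2: Z = jωL = j·3.324e+04·0.0192 = 0 + j638.2 Ω
  Z3: Z = R = 4700 Ω
  Z4: Z = R = 3110 Ω
  Z5: Z = jωL = j·3.324e+04·0.0131 = 0 + j435.4 Ω
Step 3 — Bridge requires nodal analysis (the Z5 bridge couples midpoints C and D, so the two paths cannot be reduced to a simple series/parallel combination). Setting node B to ground and injecting 1 A at node A, the 3-node admittance system at A, C, D solves to V_A = Z_AB = 115.9 + j597.5 Ω = 608.7∠79.0° Ω.
Step 4 — Power factor: PF = cos(φ) = Re(Z)/|Z| = 115.9/608.7 = 0.1904.
Step 5 — Type: Im(Z) = 597.5 ⇒ lagging (phase φ = 79.0°).

PF = 0.1904 (lagging, φ = 79.0°)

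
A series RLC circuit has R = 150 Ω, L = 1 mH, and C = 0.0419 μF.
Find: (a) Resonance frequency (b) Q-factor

Step 1 — Resonance condition Im(Z)=0 gives ω₀ = 1/√(LC).
Step 2 — ω₀ = 1/√(0.001·4.19e-08) = 1.545e+05 rad/s.
Step 3 — f₀ = ω₀/(2π) = 2.459e+04 Hz.
Step 4 — Series Q: Q = ω₀L/R = 1.545e+05·0.001/150 = 1.03.

(a) f₀ = 2.459e+04 Hz  (b) Q = 1.03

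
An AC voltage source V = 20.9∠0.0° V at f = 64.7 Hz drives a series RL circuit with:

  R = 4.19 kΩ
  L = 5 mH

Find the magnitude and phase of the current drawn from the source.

Step 1 — Angular frequency: ω = 2π·f = 2π·64.7 = 406.5 rad/s.
Step 2 — Component impedances:
  R: Z = R = 4190 Ω
  L: Z = jωL = j·406.5·0.005 = 0 + j2.033 Ω
Step 3 — Series combination: Z_total = R + L = 4190 + j2.033 Ω = 4190∠0.0° Ω.
Step 4 — Source phasor: V = 20.9∠0.0° V = 20.9 V.
Step 5 — Ohm's law: I = V / Z_total = (20.9) / (4190 + j2.033) = 0.004988 - j2.42e-06 A.
Step 6 — Convert to polar: |I| = 0.004988 A, ∠I = -0.0°.

I = 0.004988∠-0.0° A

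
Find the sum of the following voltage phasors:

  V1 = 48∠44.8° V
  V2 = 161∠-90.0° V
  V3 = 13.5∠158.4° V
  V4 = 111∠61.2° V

Step 1 — Convert each phasor to rectangular form:
  V1 = 48·(cos(44.8°) + j·sin(44.8°)) = 34.06 + j33.82 V
  V2 = 161·(cos(-90.0°) + j·sin(-90.0°)) = 0 - j161 V
  V3 = 13.5·(cos(158.4°) + j·sin(158.4°)) = -12.55 + j4.97 V
  V4 = 111·(cos(61.2°) + j·sin(61.2°)) = 53.47 + j97.27 V
Step 2 — Sum components: V_total = 74.98 - j24.94 V.
Step 3 — Convert to polar: |V_total| = 79.02 V, ∠V_total = -18.4°.

V_total = 79.02∠-18.4° V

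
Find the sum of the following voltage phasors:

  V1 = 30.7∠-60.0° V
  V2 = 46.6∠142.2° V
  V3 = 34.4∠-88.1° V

Step 1 — Convert each phasor to rectangular form:
  V1 = 30.7·(cos(-60.0°) + j·sin(-60.0°)) = 15.35 - j26.59 V
  V2 = 46.6·(cos(142.2°) + j·sin(142.2°)) = -36.82 + j28.56 V
  V3 = 34.4·(cos(-88.1°) + j·sin(-88.1°)) = 1.141 - j34.38 V
Step 2 — Sum components: V_total = -20.33 - j32.41 V.
Step 3 — Convert to polar: |V_total| = 38.26 V, ∠V_total = -122.1°.

V_total = 38.26∠-122.1° V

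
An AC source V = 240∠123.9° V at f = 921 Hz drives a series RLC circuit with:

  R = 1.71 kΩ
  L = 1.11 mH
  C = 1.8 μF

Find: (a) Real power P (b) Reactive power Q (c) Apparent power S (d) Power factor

Step 1 — Angular frequency: ω = 2π·f = 2π·921 = 5787 rad/s.
Step 2 — Component impedances:
  R: Z = R = 1710 Ω
  L: Z = jωL = j·5787·0.00111 = 0 + j6.423 Ω
  C: Z = 1/(jωC) = -j/(ω·C) = 0 - j96 Ω
Step 3 — Series combination: Z_total = R + L + C = 1710 - j89.58 Ω = 1712∠-3.0° Ω.
Step 4 — Source phasor: V = 240∠123.9° V = -133.9 + j199.2 V.
Step 5 — Current: I = V / Z = -0.08415 + j0.1121 A = 0.1402∠126.9° A.
Step 6 — Complex power: S = V·I* = 33.59 - j1.76 VA.
Step 7 — Real power: P = Re(S) = 33.59 W.
Step 8 — Reactive power: Q = Im(S) = -1.76 VAR.
Step 9 — Apparent power: |S| = 33.64 VA.
Step 10 — Power factor: PF = P/|S| = 0.9986 (leading).

(a) P = 33.59 W  (b) Q = -1.76 VAR  (c) S = 33.64 VA  (d) PF = 0.9986 (leading)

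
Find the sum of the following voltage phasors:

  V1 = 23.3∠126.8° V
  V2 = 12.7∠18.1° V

Step 1 — Convert each phasor to rectangular form:
  V1 = 23.3·(cos(126.8°) + j·sin(126.8°)) = -13.96 + j18.66 V
  V2 = 12.7·(cos(18.1°) + j·sin(18.1°)) = 12.07 + j3.946 V
Step 2 — Sum components: V_total = -1.886 + j22.6 V.
Step 3 — Convert to polar: |V_total| = 22.68 V, ∠V_total = 94.8°.

V_total = 22.68∠94.8° V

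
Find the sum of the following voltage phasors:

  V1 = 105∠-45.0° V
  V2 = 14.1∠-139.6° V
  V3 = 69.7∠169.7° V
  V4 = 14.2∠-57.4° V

Step 1 — Convert each phasor to rectangular form:
  V1 = 105·(cos(-45.0°) + j·sin(-45.0°)) = 74.25 - j74.25 V
  V2 = 14.1·(cos(-139.6°) + j·sin(-139.6°)) = -10.74 - j9.138 V
  V3 = 69.7·(cos(169.7°) + j·sin(169.7°)) = -68.58 + j12.46 V
  V4 = 14.2·(cos(-57.4°) + j·sin(-57.4°)) = 7.651 - j11.96 V
Step 2 — Sum components: V_total = 2.582 - j82.89 V.
Step 3 — Convert to polar: |V_total| = 82.93 V, ∠V_total = -88.2°.

V_total = 82.93∠-88.2° V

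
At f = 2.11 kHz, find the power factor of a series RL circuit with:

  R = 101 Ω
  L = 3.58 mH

Step 1 — Angular frequency: ω = 2π·f = 2π·2110 = 1.326e+04 rad/s.
Step 2 — Component impedances:
  R: Z = R = 101 Ω
  L: Z = jωL = j·1.326e+04·0.00358 = 0 + j47.46 Ω
Step 3 — Series combination: Z_total = R + L = 101 + j47.46 Ω = 111.6∠25.2° Ω.
Step 4 — Power factor: PF = cos(φ) = Re(Z)/|Z| = 101/111.596 = 0.9051.
Step 5 — Type: Im(Z) = 47.46 ⇒ lagging (phase φ = 25.2°).

PF = 0.9051 (lagging, φ = 25.2°)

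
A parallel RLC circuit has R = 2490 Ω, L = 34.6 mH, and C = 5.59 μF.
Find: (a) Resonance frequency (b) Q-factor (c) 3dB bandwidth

Step 1 — Resonance: ω₀ = 1/√(LC) = 1/√(0.0346·5.59e-06) = 2274 rad/s.
Step 2 — f₀ = ω₀/(2π) = 361.9 Hz.
Step 3 — Parallel Q: Q = R/(ω₀L) = 2490/(2274·0.0346) = 31.65.
Step 4 — Bandwidth: Δω = ω₀/Q = 71.84 rad/s; BW = Δω/(2π) = 11.43 Hz.

(a) f₀ = 361.9 Hz  (b) Q = 31.65  (c) BW = 11.43 Hz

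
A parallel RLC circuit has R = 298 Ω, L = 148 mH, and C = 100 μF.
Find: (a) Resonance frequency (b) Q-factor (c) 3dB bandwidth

Step 1 — Resonance: ω₀ = 1/√(LC) = 1/√(0.148·0.0001) = 259.9 rad/s.
Step 2 — f₀ = ω₀/(2π) = 41.37 Hz.
Step 3 — Parallel Q: Q = R/(ω₀L) = 298/(259.9·0.148) = 7.746.
Step 4 — Bandwidth: Δω = ω₀/Q = 33.56 rad/s; BW = Δω/(2π) = 5.341 Hz.

(a) f₀ = 41.37 Hz  (b) Q = 7.746  (c) BW = 5.341 Hz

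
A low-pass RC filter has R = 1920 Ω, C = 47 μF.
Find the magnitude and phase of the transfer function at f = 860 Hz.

Step 1 — Angular frequency: ω = 2π·860 = 5404 rad/s.
Step 2 — Transfer function: H(jω) = 1/(1 + jωRC).
Step 3 — Denominator: 1 + jωRC = 1 + j·5404·1920·4.7e-05 = 1 + j487.6.
Step 4 — H = 4.206e-06 - j0.002051.
Step 5 — Magnitude: |H| = 0.002051 (-53.8 dB); phase: φ = -89.9°.

|H| = 0.002051 (-53.8 dB), φ = -89.9°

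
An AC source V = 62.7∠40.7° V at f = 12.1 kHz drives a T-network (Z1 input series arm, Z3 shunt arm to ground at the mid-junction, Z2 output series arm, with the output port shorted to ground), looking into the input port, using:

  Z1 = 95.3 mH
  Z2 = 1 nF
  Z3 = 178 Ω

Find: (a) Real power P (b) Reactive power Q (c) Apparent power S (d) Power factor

Step 1 — Angular frequency: ω = 2π·f = 2π·1.21e+04 = 7.603e+04 rad/s.
Step 2 — Component impedances:
  Z1: Z = jωL = j·7.603e+04·0.0953 = 0 + j7245 Ω
  Z2: Z = 1/(jωC) = -j/(ω·C) = 0 - j1.315e+04 Ω
  Z3: Z = R = 178 Ω
Step 3 — With the output port shorted to ground, the output series arm Z2 runs from the junction to ground; the shunt arm Z3 also runs from the junction to ground. They appear in parallel: Z3 || Z2 = 178 - j2.408 Ω.
Step 4 — Series with input arm Z1: Z_in = Z1 + (Z3 || Z2) = 178 + j7243 Ω = 7245∠88.6° Ω.
Step 5 — Source phasor: V = 62.7∠40.7° V = 47.54 + j40.89 V.
Step 6 — Current: I = V / Z = 0.005803 - j0.00642 A = 0.008654∠-47.9° A.
Step 7 — Complex power: S = V·I* = 0.01333 + j0.5424 VA.
Step 8 — Real power: P = Re(S) = 0.01333 W.
Step 9 — Reactive power: Q = Im(S) = 0.5424 VAR.
Step 10 — Apparent power: |S| = 0.5426 VA.
Step 11 — Power factor: PF = P/|S| = 0.02456 (lagging).

(a) P = 0.01333 W  (b) Q = 0.5424 VAR  (c) S = 0.5426 VA  (d) PF = 0.02456 (lagging)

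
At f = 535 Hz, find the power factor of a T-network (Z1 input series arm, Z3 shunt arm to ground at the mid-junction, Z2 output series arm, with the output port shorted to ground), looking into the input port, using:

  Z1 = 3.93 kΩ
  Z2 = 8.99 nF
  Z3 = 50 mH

Step 1 — Angular frequency: ω = 2π·f = 2π·535 = 3362 rad/s.
Step 2 — Component impedances:
  Z1: Z = R = 3930 Ω
  Z2: Z = 1/(jωC) = -j/(ω·C) = 0 - j3.309e+04 Ω
  Z3: Z = jωL = j·3362·0.05 = 0 + j168.1 Ω
Step 3 — With the output port shorted to ground, the output series arm Z2 runs from the junction to ground; the shunt arm Z3 also runs from the junction to ground. They appear in parallel: Z3 || Z2 = 0 + j168.9 Ω.
Step 4 — Series with input arm Z1: Z_in = Z1 + (Z3 || Z2) = 3930 + j168.9 Ω = 3934∠2.5° Ω.
Step 5 — Power factor: PF = cos(φ) = Re(Z)/|Z| = 3930/3933.6 = 0.9991.
Step 6 — Type: Im(Z) = 168.9 ⇒ lagging (phase φ = 2.5°).

PF = 0.9991 (lagging, φ = 2.5°)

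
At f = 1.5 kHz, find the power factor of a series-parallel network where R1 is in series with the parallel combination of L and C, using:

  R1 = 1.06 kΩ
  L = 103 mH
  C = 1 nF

Step 1 — Angular frequency: ω = 2π·f = 2π·1500 = 9425 rad/s.
Step 2 — Component impedances:
  R1: Z = R = 1060 Ω
  L: Z = jωL = j·9425·0.103 = 0 + j970.8 Ω
  C: Z = 1/(jωC) = -j/(ω·C) = 0 - j1.061e+05 Ω
Step 3 — Parallel branch: L || C = 1/(1/L + 1/C) = 0 + j979.7 Ω.
Step 4 — Series with R1: Z_total = R1 + (L || C) = 1060 + j979.7 Ω = 1443∠42.7° Ω.
Step 5 — Power factor: PF = cos(φ) = Re(Z)/|Z| = 1060/1443.4 = 0.7344.
Step 6 — Type: Im(Z) = 979.7 ⇒ lagging (phase φ = 42.7°).

PF = 0.7344 (lagging, φ = 42.7°)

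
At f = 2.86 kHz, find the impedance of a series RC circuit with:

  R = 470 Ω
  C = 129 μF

Step 1 — Angular frequency: ω = 2π·f = 2π·2860 = 1.797e+04 rad/s.
Step 2 — Component impedances:
  R: Z = R = 470 Ω
  C: Z = 1/(jωC) = -j/(ω·C) = 0 - j0.4314 Ω
Step 3 — Series combination: Z_total = R + C = 470 - j0.4314 Ω = 470∠-0.1° Ω.

Z = 470 - j0.4314 Ω = 470∠-0.1° Ω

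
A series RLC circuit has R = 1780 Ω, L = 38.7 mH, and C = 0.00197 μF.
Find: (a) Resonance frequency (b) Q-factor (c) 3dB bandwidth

Step 1 — Resonance: ω₀ = 1/√(LC) = 1/√(0.0387·1.97e-09) = 1.145e+05 rad/s.
Step 2 — f₀ = ω₀/(2π) = 1.823e+04 Hz.
Step 3 — Series Q: Q = ω₀L/R = 1.145e+05·0.0387/1780 = 2.49.
Step 4 — Bandwidth: Δω = ω₀/Q = 4.599e+04 rad/s; BW = Δω/(2π) = 7320 Hz.

(a) f₀ = 1.823e+04 Hz  (b) Q = 2.49  (c) BW = 7320 Hz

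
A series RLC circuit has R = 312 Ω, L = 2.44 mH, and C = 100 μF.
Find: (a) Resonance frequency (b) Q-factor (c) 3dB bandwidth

Step 1 — Resonance: ω₀ = 1/√(LC) = 1/√(0.00244·0.0001) = 2024 rad/s.
Step 2 — f₀ = ω₀/(2π) = 322.2 Hz.
Step 3 — Series Q: Q = ω₀L/R = 2024·0.00244/312 = 0.01583.
Step 4 — Bandwidth: Δω = ω₀/Q = 1.279e+05 rad/s; BW = Δω/(2π) = 2.035e+04 Hz.

(a) f₀ = 322.2 Hz  (b) Q = 0.01583  (c) BW = 2.035e+04 Hz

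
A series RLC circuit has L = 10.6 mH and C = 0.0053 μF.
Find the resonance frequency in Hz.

Step 1 — Resonance condition Im(Z)=0 gives ω₀ = 1/√(LC).
Step 2 — ω₀ = 1/√(0.0106·5.3e-09) = 1.334e+05 rad/s.
Step 3 — f₀ = ω₀/(2π) = 2.123e+04 Hz.

f₀ = 2.123e+04 Hz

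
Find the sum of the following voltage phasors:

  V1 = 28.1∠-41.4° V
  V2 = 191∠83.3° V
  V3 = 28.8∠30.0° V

Step 1 — Convert each phasor to rectangular form:
  V1 = 28.1·(cos(-41.4°) + j·sin(-41.4°)) = 21.08 - j18.58 V
  V2 = 191·(cos(83.3°) + j·sin(83.3°)) = 22.28 + j189.7 V
  V3 = 28.8·(cos(30.0°) + j·sin(30.0°)) = 24.94 + j14.4 V
Step 2 — Sum components: V_total = 68.3 + j185.5 V.
Step 3 — Convert to polar: |V_total| = 197.7 V, ∠V_total = 69.8°.

V_total = 197.7∠69.8° V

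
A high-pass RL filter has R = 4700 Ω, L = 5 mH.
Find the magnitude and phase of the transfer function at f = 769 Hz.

Step 1 — Angular frequency: ω = 2π·769 = 4832 rad/s.
Step 2 — Transfer function: H(jω) = jωL/(R + jωL).
Step 3 — Numerator jωL = j·24.16; denominator R + jωL = 4700 + j24.16.
Step 4 — H = 2.642e-05 + j0.00514.
Step 5 — Magnitude: |H| = 0.00514 (-45.8 dB); phase: φ = 89.7°.

|H| = 0.00514 (-45.8 dB), φ = 89.7°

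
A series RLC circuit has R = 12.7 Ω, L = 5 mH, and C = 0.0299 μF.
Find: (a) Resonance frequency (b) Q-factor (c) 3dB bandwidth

Step 1 — Resonance: ω₀ = 1/√(LC) = 1/√(0.005·2.99e-08) = 8.179e+04 rad/s.
Step 2 — f₀ = ω₀/(2π) = 1.302e+04 Hz.
Step 3 — Series Q: Q = ω₀L/R = 8.179e+04·0.005/12.7 = 32.2.
Step 4 — Bandwidth: Δω = ω₀/Q = 2540 rad/s; BW = Δω/(2π) = 404.3 Hz.

(a) f₀ = 1.302e+04 Hz  (b) Q = 32.2  (c) BW = 404.3 Hz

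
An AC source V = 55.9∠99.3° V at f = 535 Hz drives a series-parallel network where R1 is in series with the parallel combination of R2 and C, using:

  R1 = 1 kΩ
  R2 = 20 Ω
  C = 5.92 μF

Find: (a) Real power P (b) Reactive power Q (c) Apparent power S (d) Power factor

Step 1 — Angular frequency: ω = 2π·f = 2π·535 = 3362 rad/s.
Step 2 — Component impedances:
  R1: Z = R = 1000 Ω
  R2: Z = R = 20 Ω
  C: Z = 1/(jωC) = -j/(ω·C) = 0 - j50.25 Ω
Step 3 — Parallel branch: R2 || C = 1/(1/R2 + 1/C) = 17.27 - j6.872 Ω.
Step 4 — Series with R1: Z_total = R1 + (R2 || C) = 1017 - j6.872 Ω = 1017∠-0.4° Ω.
Step 5 — Source phasor: V = 55.9∠99.3° V = -9.034 + j55.17 V.
Step 6 — Current: I = V / Z = -0.009246 + j0.05417 A = 0.05495∠99.7° A.
Step 7 — Complex power: S = V·I* = 3.072 - j0.02075 VA.
Step 8 — Real power: P = Re(S) = 3.072 W.
Step 9 — Reactive power: Q = Im(S) = -0.02075 VAR.
Step 10 — Apparent power: |S| = 3.072 VA.
Step 11 — Power factor: PF = P/|S| = 1 (leading).

(a) P = 3.072 W  (b) Q = -0.02075 VAR  (c) S = 3.072 VA  (d) PF = 1 (leading)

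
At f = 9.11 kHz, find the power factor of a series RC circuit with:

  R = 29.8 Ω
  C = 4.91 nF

Step 1 — Angular frequency: ω = 2π·f = 2π·9110 = 5.724e+04 rad/s.
Step 2 — Component impedances:
  R: Z = R = 29.8 Ω
  C: Z = 1/(jωC) = -j/(ω·C) = 0 - j3558 Ω
Step 3 — Series combination: Z_total = R + C = 29.8 - j3558 Ω = 3558∠-89.5° Ω.
Step 4 — Power factor: PF = cos(φ) = Re(Z)/|Z| = 29.8/3558 = 0.008375.
Step 5 — Type: Im(Z) = -3558 ⇒ leading (phase φ = -89.5°).

PF = 0.008375 (leading, φ = -89.5°)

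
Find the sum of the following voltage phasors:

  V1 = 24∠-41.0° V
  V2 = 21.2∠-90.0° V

Step 1 — Convert each phasor to rectangular form:
  V1 = 24·(cos(-41.0°) + j·sin(-41.0°)) = 18.11 - j15.75 V
  V2 = 21.2·(cos(-90.0°) + j·sin(-90.0°)) = 0 - j21.2 V
Step 2 — Sum components: V_total = 18.11 - j36.95 V.
Step 3 — Convert to polar: |V_total| = 41.15 V, ∠V_total = -63.9°.

V_total = 41.15∠-63.9° V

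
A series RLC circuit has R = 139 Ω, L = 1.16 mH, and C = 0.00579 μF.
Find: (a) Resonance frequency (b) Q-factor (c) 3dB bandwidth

Step 1 — Resonance: ω₀ = 1/√(LC) = 1/√(0.00116·5.79e-09) = 3.859e+05 rad/s.
Step 2 — f₀ = ω₀/(2π) = 6.141e+04 Hz.
Step 3 — Series Q: Q = ω₀L/R = 3.859e+05·0.00116/139 = 3.22.
Step 4 — Bandwidth: Δω = ω₀/Q = 1.198e+05 rad/s; BW = Δω/(2π) = 1.907e+04 Hz.

(a) f₀ = 6.141e+04 Hz  (b) Q = 3.22  (c) BW = 1.907e+04 Hz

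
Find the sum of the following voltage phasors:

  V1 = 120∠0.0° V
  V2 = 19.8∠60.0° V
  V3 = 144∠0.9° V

Step 1 — Convert each phasor to rectangular form:
  V1 = 120·(cos(0.0°) + j·sin(0.0°)) = 120 V
  V2 = 19.8·(cos(60.0°) + j·sin(60.0°)) = 9.9 + j17.15 V
  V3 = 144·(cos(0.9°) + j·sin(0.9°)) = 144 + j2.262 V
Step 2 — Sum components: V_total = 273.9 + j19.41 V.
Step 3 — Convert to polar: |V_total| = 274.6 V, ∠V_total = 4.1°.

V_total = 274.6∠4.1° V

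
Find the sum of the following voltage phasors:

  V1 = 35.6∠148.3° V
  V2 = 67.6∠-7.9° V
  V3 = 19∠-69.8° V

Step 1 — Convert each phasor to rectangular form:
  V1 = 35.6·(cos(148.3°) + j·sin(148.3°)) = -30.29 + j18.71 V
  V2 = 67.6·(cos(-7.9°) + j·sin(-7.9°)) = 66.96 - j9.291 V
  V3 = 19·(cos(-69.8°) + j·sin(-69.8°)) = 6.561 - j17.83 V
Step 2 — Sum components: V_total = 43.23 - j8.416 V.
Step 3 — Convert to polar: |V_total| = 44.04 V, ∠V_total = -11.0°.

V_total = 44.04∠-11.0° V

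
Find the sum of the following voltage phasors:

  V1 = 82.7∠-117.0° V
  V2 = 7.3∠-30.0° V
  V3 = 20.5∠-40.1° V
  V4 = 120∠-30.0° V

Step 1 — Convert each phasor to rectangular form:
  V1 = 82.7·(cos(-117.0°) + j·sin(-117.0°)) = -37.55 - j73.69 V
  V2 = 7.3·(cos(-30.0°) + j·sin(-30.0°)) = 6.322 - j3.65 V
  V3 = 20.5·(cos(-40.1°) + j·sin(-40.1°)) = 15.68 - j13.2 V
  V4 = 120·(cos(-30.0°) + j·sin(-30.0°)) = 103.9 - j60 V
Step 2 — Sum components: V_total = 88.38 - j150.5 V.
Step 3 — Convert to polar: |V_total| = 174.6 V, ∠V_total = -59.6°.

V_total = 174.6∠-59.6° V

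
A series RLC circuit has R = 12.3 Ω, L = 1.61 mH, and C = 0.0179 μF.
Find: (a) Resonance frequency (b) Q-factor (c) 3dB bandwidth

Step 1 — Resonance: ω₀ = 1/√(LC) = 1/√(0.00161·1.79e-08) = 1.863e+05 rad/s.
Step 2 — f₀ = ω₀/(2π) = 2.965e+04 Hz.
Step 3 — Series Q: Q = ω₀L/R = 1.863e+05·0.00161/12.3 = 24.38.
Step 4 — Bandwidth: Δω = ω₀/Q = 7640 rad/s; BW = Δω/(2π) = 1216 Hz.

(a) f₀ = 2.965e+04 Hz  (b) Q = 24.38  (c) BW = 1216 Hz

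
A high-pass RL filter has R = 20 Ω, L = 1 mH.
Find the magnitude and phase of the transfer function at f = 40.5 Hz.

Step 1 — Angular frequency: ω = 2π·40.5 = 254.5 rad/s.
Step 2 — Transfer function: H(jω) = jωL/(R + jωL).
Step 3 — Numerator jωL = j·0.2545; denominator R + jωL = 20 + j0.2545.
Step 4 — H = 0.0001619 + j0.01272.
Step 5 — Magnitude: |H| = 0.01272 (-37.9 dB); phase: φ = 89.3°.

|H| = 0.01272 (-37.9 dB), φ = 89.3°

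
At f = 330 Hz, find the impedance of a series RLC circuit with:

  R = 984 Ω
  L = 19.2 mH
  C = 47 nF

Step 1 — Angular frequency: ω = 2π·f = 2π·330 = 2073 rad/s.
Step 2 — Component impedances:
  R: Z = R = 984 Ω
  L: Z = jωL = j·2073·0.0192 = 0 + j39.81 Ω
  C: Z = 1/(jωC) = -j/(ω·C) = 0 - j1.026e+04 Ω
Step 3 — Series combination: Z_total = R + L + C = 984 - j1.022e+04 Ω = 1.027e+04∠-84.5° Ω.

Z = 984 - j1.022e+04 Ω = 1.027e+04∠-84.5° Ω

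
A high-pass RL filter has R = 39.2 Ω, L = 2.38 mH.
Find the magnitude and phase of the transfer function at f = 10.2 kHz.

Step 1 — Angular frequency: ω = 2π·1.02e+04 = 6.409e+04 rad/s.
Step 2 — Transfer function: H(jω) = jωL/(R + jωL).
Step 3 — Numerator jωL = j·152.5; denominator R + jωL = 39.2 + j152.5.
Step 4 — H = 0.938 + j0.2411.
Step 5 — Magnitude: |H| = 0.9685 (-0.3 dB); phase: φ = 14.4°.

|H| = 0.9685 (-0.3 dB), φ = 14.4°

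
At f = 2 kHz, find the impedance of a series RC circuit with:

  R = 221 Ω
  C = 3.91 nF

Step 1 — Angular frequency: ω = 2π·f = 2π·2000 = 1.257e+04 rad/s.
Step 2 — Component impedances:
  R: Z = R = 221 Ω
  C: Z = 1/(jωC) = -j/(ω·C) = 0 - j2.035e+04 Ω
Step 3 — Series combination: Z_total = R + C = 221 - j2.035e+04 Ω = 2.035e+04∠-89.4° Ω.

Z = 221 - j2.035e+04 Ω = 2.035e+04∠-89.4° Ω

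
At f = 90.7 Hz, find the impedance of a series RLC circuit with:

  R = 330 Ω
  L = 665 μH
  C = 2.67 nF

Step 1 — Angular frequency: ω = 2π·f = 2π·90.7 = 569.9 rad/s.
Step 2 — Component impedances:
  R: Z = R = 330 Ω
  L: Z = jωL = j·569.9·0.000665 = 0 + j0.379 Ω
  C: Z = 1/(jωC) = -j/(ω·C) = 0 - j6.572e+05 Ω
Step 3 — Series combination: Z_total = R + L + C = 330 - j6.572e+05 Ω = 6.572e+05∠-90.0° Ω.

Z = 330 - j6.572e+05 Ω = 6.572e+05∠-90.0° Ω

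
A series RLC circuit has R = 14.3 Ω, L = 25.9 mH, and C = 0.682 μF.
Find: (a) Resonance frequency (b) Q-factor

Step 1 — Resonance condition Im(Z)=0 gives ω₀ = 1/√(LC).
Step 2 — ω₀ = 1/√(0.0259·6.82e-07) = 7524 rad/s.
Step 3 — f₀ = ω₀/(2π) = 1198 Hz.
Step 4 — Series Q: Q = ω₀L/R = 7524·0.0259/14.3 = 13.63.

(a) f₀ = 1198 Hz  (b) Q = 13.63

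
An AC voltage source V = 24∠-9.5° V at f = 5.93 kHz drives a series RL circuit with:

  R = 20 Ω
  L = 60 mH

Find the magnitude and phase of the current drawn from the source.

Step 1 — Angular frequency: ω = 2π·f = 2π·5930 = 3.726e+04 rad/s.
Step 2 — Component impedances:
  R: Z = R = 20 Ω
  L: Z = jωL = j·3.726e+04·0.06 = 0 + j2236 Ω
Step 3 — Series combination: Z_total = R + L = 20 + j2236 Ω = 2236∠89.5° Ω.
Step 4 — Source phasor: V = 24∠-9.5° V = 23.67 - j3.961 V.
Step 5 — Ohm's law: I = V / Z_total = (23.67 - j3.961) / (20 + j2236) = -0.001677 - j0.0106 A.
Step 6 — Convert to polar: |I| = 0.01074 A, ∠I = -99.0°.

I = 0.01074∠-99.0° A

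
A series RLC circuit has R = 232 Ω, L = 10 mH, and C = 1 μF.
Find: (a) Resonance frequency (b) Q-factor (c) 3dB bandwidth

Step 1 — Resonance: ω₀ = 1/√(LC) = 1/√(0.01·1e-06) = 1e+04 rad/s.
Step 2 — f₀ = ω₀/(2π) = 1592 Hz.
Step 3 — Series Q: Q = ω₀L/R = 1e+04·0.01/232 = 0.431.
Step 4 — Bandwidth: Δω = ω₀/Q = 2.32e+04 rad/s; BW = Δω/(2π) = 3692 Hz.

(a) f₀ = 1592 Hz  (b) Q = 0.431  (c) BW = 3692 Hz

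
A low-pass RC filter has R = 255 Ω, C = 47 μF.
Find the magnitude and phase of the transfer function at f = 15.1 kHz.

Step 1 — Angular frequency: ω = 2π·1.51e+04 = 9.488e+04 rad/s.
Step 2 — Transfer function: H(jω) = 1/(1 + jωRC).
Step 3 — Denominator: 1 + jωRC = 1 + j·9.488e+04·255·4.7e-05 = 1 + j1137.
Step 4 — H = 7.734e-07 - j0.0008794.
Step 5 — Magnitude: |H| = 0.0008794 (-61.1 dB); phase: φ = -89.9°.

|H| = 0.0008794 (-61.1 dB), φ = -89.9°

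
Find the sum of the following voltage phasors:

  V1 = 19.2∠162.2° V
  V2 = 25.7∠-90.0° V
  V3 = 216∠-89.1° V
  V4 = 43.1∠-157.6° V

Step 1 — Convert each phasor to rectangular form:
  V1 = 19.2·(cos(162.2°) + j·sin(162.2°)) = -18.28 + j5.869 V
  V2 = 25.7·(cos(-90.0°) + j·sin(-90.0°)) = 0 - j25.7 V
  V3 = 216·(cos(-89.1°) + j·sin(-89.1°)) = 3.393 - j216 V
  V4 = 43.1·(cos(-157.6°) + j·sin(-157.6°)) = -39.85 - j16.42 V
Step 2 — Sum components: V_total = -54.74 - j252.2 V.
Step 3 — Convert to polar: |V_total| = 258.1 V, ∠V_total = -102.2°.

V_total = 258.1∠-102.2° V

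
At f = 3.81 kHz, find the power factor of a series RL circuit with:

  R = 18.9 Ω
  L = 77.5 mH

Step 1 — Angular frequency: ω = 2π·f = 2π·3810 = 2.394e+04 rad/s.
Step 2 — Component impedances:
  R: Z = R = 18.9 Ω
  L: Z = jωL = j·2.394e+04·0.0775 = 0 + j1855 Ω
Step 3 — Series combination: Z_total = R + L = 18.9 + j1855 Ω = 1855∠89.4° Ω.
Step 4 — Power factor: PF = cos(φ) = Re(Z)/|Z| = 18.9/1855 = 0.01019.
Step 5 — Type: Im(Z) = 1855 ⇒ lagging (phase φ = 89.4°).

PF = 0.01019 (lagging, φ = 89.4°)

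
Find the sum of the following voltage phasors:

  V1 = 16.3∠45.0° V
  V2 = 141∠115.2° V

Step 1 — Convert each phasor to rectangular form:
  V1 = 16.3·(cos(45.0°) + j·sin(45.0°)) = 11.53 + j11.53 V
  V2 = 141·(cos(115.2°) + j·sin(115.2°)) = -60.03 + j127.6 V
Step 2 — Sum components: V_total = -48.51 + j139.1 V.
Step 3 — Convert to polar: |V_total| = 147.3 V, ∠V_total = 109.2°.

V_total = 147.3∠109.2° V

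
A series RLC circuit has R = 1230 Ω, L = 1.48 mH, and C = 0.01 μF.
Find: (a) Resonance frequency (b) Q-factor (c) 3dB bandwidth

Step 1 — Resonance: ω₀ = 1/√(LC) = 1/√(0.00148·1e-08) = 2.599e+05 rad/s.
Step 2 — f₀ = ω₀/(2π) = 4.137e+04 Hz.
Step 3 — Series Q: Q = ω₀L/R = 2.599e+05·0.00148/1230 = 0.3128.
Step 4 — Bandwidth: Δω = ω₀/Q = 8.311e+05 rad/s; BW = Δω/(2π) = 1.323e+05 Hz.

(a) f₀ = 4.137e+04 Hz  (b) Q = 0.3128  (c) BW = 1.323e+05 Hz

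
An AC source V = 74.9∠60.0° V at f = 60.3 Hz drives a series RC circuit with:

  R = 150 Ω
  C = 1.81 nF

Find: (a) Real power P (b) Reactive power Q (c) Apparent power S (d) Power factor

Step 1 — Angular frequency: ω = 2π·f = 2π·60.3 = 378.9 rad/s.
Step 2 — Component impedances:
  R: Z = R = 150 Ω
  C: Z = 1/(jωC) = -j/(ω·C) = 0 - j1.458e+06 Ω
Step 3 — Series combination: Z_total = R + C = 150 - j1.458e+06 Ω = 1.458e+06∠-90.0° Ω.
Step 4 — Source phasor: V = 74.9∠60.0° V = 37.45 + j64.87 V.
Step 5 — Current: I = V / Z = -4.448e-05 + j2.569e-05 A = 5.136e-05∠150.0° A.
Step 6 — Complex power: S = V·I* = 3.957e-07 - j0.003847 VA.
Step 7 — Real power: P = Re(S) = 3.957e-07 W.
Step 8 — Reactive power: Q = Im(S) = -0.003847 VAR.
Step 9 — Apparent power: |S| = 0.003847 VA.
Step 10 — Power factor: PF = P/|S| = 0.0001029 (leading).

(a) P = 3.957e-07 W  (b) Q = -0.003847 VAR  (c) S = 0.003847 VA  (d) PF = 0.0001029 (leading)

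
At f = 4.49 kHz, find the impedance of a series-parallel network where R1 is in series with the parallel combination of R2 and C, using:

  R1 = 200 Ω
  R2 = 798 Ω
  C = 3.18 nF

Step 1 — Angular frequency: ω = 2π·f = 2π·4490 = 2.821e+04 rad/s.
Step 2 — Component impedances:
  R1: Z = R = 200 Ω
  R2: Z = R = 798 Ω
  C: Z = 1/(jωC) = -j/(ω·C) = 0 - j1.115e+04 Ω
Step 3 — Parallel branch: R2 || C = 1/(1/R2 + 1/C) = 793.9 - j56.84 Ω.
Step 4 — Series with R1: Z_total = R1 + (R2 || C) = 993.9 - j56.84 Ω = 995.6∠-3.3° Ω.

Z = 993.9 - j56.84 Ω = 995.6∠-3.3° Ω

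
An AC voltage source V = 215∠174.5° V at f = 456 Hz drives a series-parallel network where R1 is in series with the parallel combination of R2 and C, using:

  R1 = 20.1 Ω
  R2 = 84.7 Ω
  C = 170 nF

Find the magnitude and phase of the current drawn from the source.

Step 1 — Angular frequency: ω = 2π·f = 2π·456 = 2865 rad/s.
Step 2 — Component impedances:
  R1: Z = R = 20.1 Ω
  R2: Z = R = 84.7 Ω
  C: Z = 1/(jωC) = -j/(ω·C) = 0 - j2053 Ω
Step 3 — Parallel branch: R2 || C = 1/(1/R2 + 1/C) = 84.56 - j3.488 Ω.
Step 4 — Series with R1: Z_total = R1 + (R2 || C) = 104.7 - j3.488 Ω = 104.7∠-1.9° Ω.
Step 5 — Source phasor: V = 215∠174.5° V = -214 + j20.61 V.
Step 6 — Ohm's law: I = V / Z_total = (-214 + j20.61) / (104.7 - j3.488) = -2.049 + j0.1286 A.
Step 7 — Convert to polar: |I| = 2.053 A, ∠I = 176.4°.

I = 2.053∠176.4° A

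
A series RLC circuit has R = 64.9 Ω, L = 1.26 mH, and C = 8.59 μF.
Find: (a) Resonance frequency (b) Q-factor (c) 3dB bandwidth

Step 1 — Resonance: ω₀ = 1/√(LC) = 1/√(0.00126·8.59e-06) = 9612 rad/s.
Step 2 — f₀ = ω₀/(2π) = 1530 Hz.
Step 3 — Series Q: Q = ω₀L/R = 9612·0.00126/64.9 = 0.1866.
Step 4 — Bandwidth: Δω = ω₀/Q = 5.151e+04 rad/s; BW = Δω/(2π) = 8198 Hz.

(a) f₀ = 1530 Hz  (b) Q = 0.1866  (c) BW = 8198 Hz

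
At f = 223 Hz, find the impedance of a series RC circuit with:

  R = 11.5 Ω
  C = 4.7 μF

Step 1 — Angular frequency: ω = 2π·f = 2π·223 = 1401 rad/s.
Step 2 — Component impedances:
  R: Z = R = 11.5 Ω
  C: Z = 1/(jωC) = -j/(ω·C) = 0 - j151.9 Ω
Step 3 — Series combination: Z_total = R + C = 11.5 - j151.9 Ω = 152.3∠-85.7° Ω.

Z = 11.5 - j151.9 Ω = 152.3∠-85.7° Ω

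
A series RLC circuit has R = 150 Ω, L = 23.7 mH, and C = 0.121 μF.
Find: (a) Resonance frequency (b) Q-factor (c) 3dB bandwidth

Step 1 — Resonance condition Im(Z)=0 gives ω₀ = 1/√(LC).
Step 2 — ω₀ = 1/√(0.0237·1.21e-07) = 1.867e+04 rad/s.
Step 3 — f₀ = ω₀/(2π) = 2972 Hz.
Step 4 — Series Q: Q = ω₀L/R = 1.867e+04·0.0237/150 = 2.95.
Step 5 — 3dB bandwidth: Δω = ω₀/Q = 6329 rad/s; BW = Δω/(2π) = 1007 Hz.

(a) f₀ = 2972 Hz  (b) Q = 2.95  (c) BW = 1007 Hz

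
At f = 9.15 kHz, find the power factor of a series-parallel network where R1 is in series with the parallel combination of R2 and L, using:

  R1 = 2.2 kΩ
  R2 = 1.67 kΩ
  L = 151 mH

Step 1 — Angular frequency: ω = 2π·f = 2π·9150 = 5.749e+04 rad/s.
Step 2 — Component impedances:
  R1: Z = R = 2200 Ω
  R2: Z = R = 1670 Ω
  L: Z = jωL = j·5.749e+04·0.151 = 0 + j8681 Ω
Step 3 — Parallel branch: R2 || L = 1/(1/R2 + 1/L) = 1610 + j309.8 Ω.
Step 4 — Series with R1: Z_total = R1 + (R2 || L) = 3810 + j309.8 Ω = 3823∠4.6° Ω.
Step 5 — Power factor: PF = cos(φ) = Re(Z)/|Z| = 3810.4/3823 = 0.9967.
Step 6 — Type: Im(Z) = 309.8 ⇒ lagging (phase φ = 4.6°).

PF = 0.9967 (lagging, φ = 4.6°)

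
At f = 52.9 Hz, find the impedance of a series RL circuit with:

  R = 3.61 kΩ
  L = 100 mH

Step 1 — Angular frequency: ω = 2π·f = 2π·52.9 = 332.4 rad/s.
Step 2 — Component impedances:
  R: Z = R = 3610 Ω
  L: Z = jωL = j·332.4·0.1 = 0 + j33.24 Ω
Step 3 — Series combination: Z_total = R + L = 3610 + j33.24 Ω = 3610∠0.5° Ω.

Z = 3610 + j33.24 Ω = 3610∠0.5° Ω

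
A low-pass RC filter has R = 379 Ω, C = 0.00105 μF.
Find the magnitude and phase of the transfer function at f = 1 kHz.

Step 1 — Angular frequency: ω = 2π·1000 = 6283 rad/s.
Step 2 — Transfer function: H(jω) = 1/(1 + jωRC).
Step 3 — Denominator: 1 + jωRC = 1 + j·6283·379·1.05e-09 = 1 + j0.0025.
Step 4 — H = 1 - j0.0025.
Step 5 — Magnitude: |H| = 1 (-0.0 dB); phase: φ = -0.1°.

|H| = 1 (-0.0 dB), φ = -0.1°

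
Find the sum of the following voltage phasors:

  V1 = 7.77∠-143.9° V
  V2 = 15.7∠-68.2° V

Step 1 — Convert each phasor to rectangular form:
  V1 = 7.77·(cos(-143.9°) + j·sin(-143.9°)) = -6.278 - j4.578 V
  V2 = 15.7·(cos(-68.2°) + j·sin(-68.2°)) = 5.83 - j14.58 V
Step 2 — Sum components: V_total = -0.4476 - j19.16 V.
Step 3 — Convert to polar: |V_total| = 19.16 V, ∠V_total = -91.3°.

V_total = 19.16∠-91.3° V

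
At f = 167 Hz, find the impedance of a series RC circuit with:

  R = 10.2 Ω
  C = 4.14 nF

Step 1 — Angular frequency: ω = 2π·f = 2π·167 = 1049 rad/s.
Step 2 — Component impedances:
  R: Z = R = 10.2 Ω
  C: Z = 1/(jωC) = -j/(ω·C) = 0 - j2.302e+05 Ω
Step 3 — Series combination: Z_total = R + C = 10.2 - j2.302e+05 Ω = 2.302e+05∠-90.0° Ω.

Z = 10.2 - j2.302e+05 Ω = 2.302e+05∠-90.0° Ω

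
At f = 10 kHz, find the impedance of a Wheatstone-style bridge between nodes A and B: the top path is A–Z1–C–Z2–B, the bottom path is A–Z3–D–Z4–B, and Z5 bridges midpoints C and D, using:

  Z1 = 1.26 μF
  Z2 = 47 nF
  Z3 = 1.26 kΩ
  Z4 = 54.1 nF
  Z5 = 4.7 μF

Step 1 — Angular frequency: ω = 2π·f = 2π·1e+04 = 6.283e+04 rad/s.
Step 2 — Component impedances:
  Z1: Z = 1/(jωC) = -j/(ω·C) = 0 - j12.63 Ω
  Z2: Z = 1/(jωC) = -j/(ω·C) = 0 - j338.6 Ω
  Z3: Z = R = 1260 Ω
  Z4: Z = 1/(jωC) = -j/(ω·C) = 0 - j294.2 Ω
  Z5: Z = 1/(jωC) = -j/(ω·C) = 0 - j3.386 Ω
Step 3 — Bridge requires nodal analysis (the Z5 bridge couples midpoints C and D, so the two paths cannot be reduced to a simple series/parallel combination). Setting node B to ground and injecting 1 A at node A, the 3-node admittance system at A, C, D solves to V_A = Z_AB = 0.1653 - j171 Ω = 171∠-89.9° Ω.

Z = 0.1653 - j171 Ω = 171∠-89.9° Ω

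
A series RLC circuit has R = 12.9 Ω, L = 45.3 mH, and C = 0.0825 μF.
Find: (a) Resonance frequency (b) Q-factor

Step 1 — Resonance condition Im(Z)=0 gives ω₀ = 1/√(LC).
Step 2 — ω₀ = 1/√(0.0453·8.25e-08) = 1.636e+04 rad/s.
Step 3 — f₀ = ω₀/(2π) = 2603 Hz.
Step 4 — Series Q: Q = ω₀L/R = 1.636e+04·0.0453/12.9 = 57.44.

(a) f₀ = 2603 Hz  (b) Q = 57.44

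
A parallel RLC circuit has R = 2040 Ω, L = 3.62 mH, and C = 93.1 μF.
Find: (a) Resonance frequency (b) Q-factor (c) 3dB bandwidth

Step 1 — Resonance: ω₀ = 1/√(LC) = 1/√(0.00362·9.31e-05) = 1723 rad/s.
Step 2 — f₀ = ω₀/(2π) = 274.2 Hz.
Step 3 — Parallel Q: Q = R/(ω₀L) = 2040/(1723·0.00362) = 327.2.
Step 4 — Bandwidth: Δω = ω₀/Q = 5.265 rad/s; BW = Δω/(2π) = 0.838 Hz.

(a) f₀ = 274.2 Hz  (b) Q = 327.2  (c) BW = 0.838 Hz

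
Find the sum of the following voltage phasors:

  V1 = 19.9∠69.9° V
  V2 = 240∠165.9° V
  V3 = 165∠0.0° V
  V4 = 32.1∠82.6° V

Step 1 — Convert each phasor to rectangular form:
  V1 = 19.9·(cos(69.9°) + j·sin(69.9°)) = 6.839 + j18.69 V
  V2 = 240·(cos(165.9°) + j·sin(165.9°)) = -232.8 + j58.47 V
  V3 = 165·(cos(0.0°) + j·sin(0.0°)) = 165 V
  V4 = 32.1·(cos(82.6°) + j·sin(82.6°)) = 4.134 + j31.83 V
Step 2 — Sum components: V_total = -56.8 + j109 V.
Step 3 — Convert to polar: |V_total| = 122.9 V, ∠V_total = 117.5°.

V_total = 122.9∠117.5° V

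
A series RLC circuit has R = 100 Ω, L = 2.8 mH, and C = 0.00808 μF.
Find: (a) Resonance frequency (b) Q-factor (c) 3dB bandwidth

Step 1 — Resonance: ω₀ = 1/√(LC) = 1/√(0.0028·8.08e-09) = 2.102e+05 rad/s.
Step 2 — f₀ = ω₀/(2π) = 3.346e+04 Hz.
Step 3 — Series Q: Q = ω₀L/R = 2.102e+05·0.0028/100 = 5.887.
Step 4 — Bandwidth: Δω = ω₀/Q = 3.571e+04 rad/s; BW = Δω/(2π) = 5684 Hz.

(a) f₀ = 3.346e+04 Hz  (b) Q = 5.887  (c) BW = 5684 Hz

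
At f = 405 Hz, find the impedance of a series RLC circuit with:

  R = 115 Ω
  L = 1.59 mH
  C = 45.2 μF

Step 1 — Angular frequency: ω = 2π·f = 2π·405 = 2545 rad/s.
Step 2 — Component impedances:
  R: Z = R = 115 Ω
  L: Z = jωL = j·2545·0.00159 = 0 + j4.046 Ω
  C: Z = 1/(jωC) = -j/(ω·C) = 0 - j8.694 Ω
Step 3 — Series combination: Z_total = R + L + C = 115 - j4.648 Ω = 115.1∠-2.3° Ω.

Z = 115 - j4.648 Ω = 115.1∠-2.3° Ω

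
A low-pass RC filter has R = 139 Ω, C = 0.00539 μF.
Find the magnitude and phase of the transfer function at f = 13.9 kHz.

Step 1 — Angular frequency: ω = 2π·1.39e+04 = 8.734e+04 rad/s.
Step 2 — Transfer function: H(jω) = 1/(1 + jωRC).
Step 3 — Denominator: 1 + jωRC = 1 + j·8.734e+04·139·5.39e-09 = 1 + j0.06543.
Step 4 — H = 0.9957 - j0.06515.
Step 5 — Magnitude: |H| = 0.9979 (-0.0 dB); phase: φ = -3.7°.

|H| = 0.9979 (-0.0 dB), φ = -3.7°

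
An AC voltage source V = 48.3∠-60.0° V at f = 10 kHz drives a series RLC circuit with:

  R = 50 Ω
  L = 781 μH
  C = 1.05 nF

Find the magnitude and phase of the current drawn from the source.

Step 1 — Angular frequency: ω = 2π·f = 2π·1e+04 = 6.283e+04 rad/s.
Step 2 — Component impedances:
  R: Z = R = 50 Ω
  L: Z = jωL = j·6.283e+04·0.000781 = 0 + j49.07 Ω
  C: Z = 1/(jωC) = -j/(ω·C) = 0 - j1.516e+04 Ω
Step 3 — Series combination: Z_total = R + L + C = 50 - j1.511e+04 Ω = 1.511e+04∠-89.8° Ω.
Step 4 — Source phasor: V = 48.3∠-60.0° V = 24.15 - j41.83 V.
Step 5 — Ohm's law: I = V / Z_total = (24.15 - j41.83) / (50 - j1.511e+04) = 0.002774 + j0.001589 A.
Step 6 — Convert to polar: |I| = 0.003197 A, ∠I = 29.8°.

I = 0.003197∠29.8° A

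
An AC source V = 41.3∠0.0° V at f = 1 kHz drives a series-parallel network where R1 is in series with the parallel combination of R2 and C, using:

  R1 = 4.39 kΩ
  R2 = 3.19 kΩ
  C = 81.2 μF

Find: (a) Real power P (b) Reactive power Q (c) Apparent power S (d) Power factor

Step 1 — Angular frequency: ω = 2π·f = 2π·1000 = 6283 rad/s.
Step 2 — Component impedances:
  R1: Z = R = 4390 Ω
  R2: Z = R = 3190 Ω
  C: Z = 1/(jωC) = -j/(ω·C) = 0 - j1.96 Ω
Step 3 — Parallel branch: R2 || C = 1/(1/R2 + 1/C) = 0.001204 - j1.96 Ω.
Step 4 — Series with R1: Z_total = R1 + (R2 || C) = 4390 - j1.96 Ω = 4390∠-0.0° Ω.
Step 5 — Source phasor: V = 41.3∠0.0° V = 41.3 V.
Step 6 — Current: I = V / Z = 0.009408 + j4.2e-06 A = 0.009408∠0.0° A.
Step 7 — Complex power: S = V·I* = 0.3885 - j0.0001735 VA.
Step 8 — Real power: P = Re(S) = 0.3885 W.
Step 9 — Reactive power: Q = Im(S) = -0.0001735 VAR.
Step 10 — Apparent power: |S| = 0.3885 VA.
Step 11 — Power factor: PF = P/|S| = 1 (leading).

(a) P = 0.3885 W  (b) Q = -0.0001735 VAR  (c) S = 0.3885 VA  (d) PF = 1 (leading)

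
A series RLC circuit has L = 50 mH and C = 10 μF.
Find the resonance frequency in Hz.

Step 1 — Resonance condition Im(Z)=0 gives ω₀ = 1/√(LC).
Step 2 — ω₀ = 1/√(0.05·1e-05) = 1414 rad/s.
Step 3 — f₀ = ω₀/(2π) = 225.1 Hz.

f₀ = 225.1 Hz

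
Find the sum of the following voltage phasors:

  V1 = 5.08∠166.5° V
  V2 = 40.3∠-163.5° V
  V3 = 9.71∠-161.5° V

Step 1 — Convert each phasor to rectangular form:
  V1 = 5.08·(cos(166.5°) + j·sin(166.5°)) = -4.94 + j1.186 V
  V2 = 40.3·(cos(-163.5°) + j·sin(-163.5°)) = -38.64 - j11.45 V
  V3 = 9.71·(cos(-161.5°) + j·sin(-161.5°)) = -9.208 - j3.081 V
Step 2 — Sum components: V_total = -52.79 - j13.34 V.
Step 3 — Convert to polar: |V_total| = 54.45 V, ∠V_total = -165.8°.

V_total = 54.45∠-165.8° V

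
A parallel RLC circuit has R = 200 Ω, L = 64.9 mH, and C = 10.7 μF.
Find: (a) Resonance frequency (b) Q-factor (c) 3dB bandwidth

Step 1 — Resonance: ω₀ = 1/√(LC) = 1/√(0.0649·1.07e-05) = 1200 rad/s.
Step 2 — f₀ = ω₀/(2π) = 191 Hz.
Step 3 — Parallel Q: Q = R/(ω₀L) = 200/(1200·0.0649) = 2.568.
Step 4 — Bandwidth: Δω = ω₀/Q = 467.3 rad/s; BW = Δω/(2π) = 74.37 Hz.

(a) f₀ = 191 Hz  (b) Q = 2.568  (c) BW = 74.37 Hz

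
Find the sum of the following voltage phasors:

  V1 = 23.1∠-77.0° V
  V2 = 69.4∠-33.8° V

Step 1 — Convert each phasor to rectangular form:
  V1 = 23.1·(cos(-77.0°) + j·sin(-77.0°)) = 5.196 - j22.51 V
  V2 = 69.4·(cos(-33.8°) + j·sin(-33.8°)) = 57.67 - j38.61 V
Step 2 — Sum components: V_total = 62.87 - j61.11 V.
Step 3 — Convert to polar: |V_total| = 87.68 V, ∠V_total = -44.2°.

V_total = 87.68∠-44.2° V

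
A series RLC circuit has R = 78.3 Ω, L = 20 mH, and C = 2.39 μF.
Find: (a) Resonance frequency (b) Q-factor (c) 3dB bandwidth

Step 1 — Resonance condition Im(Z)=0 gives ω₀ = 1/√(LC).
Step 2 — ω₀ = 1/√(0.02·2.39e-06) = 4574 rad/s.
Step 3 — f₀ = ω₀/(2π) = 728 Hz.
Step 4 — Series Q: Q = ω₀L/R = 4574·0.02/78.3 = 1.168.
Step 5 — 3dB bandwidth: Δω = ω₀/Q = 3915 rad/s; BW = Δω/(2π) = 623.1 Hz.

(a) f₀ = 728 Hz  (b) Q = 1.168  (c) BW = 623.1 Hz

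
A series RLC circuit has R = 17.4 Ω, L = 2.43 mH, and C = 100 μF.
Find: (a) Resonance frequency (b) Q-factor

Step 1 — Resonance condition Im(Z)=0 gives ω₀ = 1/√(LC).
Step 2 — ω₀ = 1/√(0.00243·0.0001) = 2029 rad/s.
Step 3 — f₀ = ω₀/(2π) = 322.9 Hz.
Step 4 — Series Q: Q = ω₀L/R = 2029·0.00243/17.4 = 0.2833.

(a) f₀ = 322.9 Hz  (b) Q = 0.2833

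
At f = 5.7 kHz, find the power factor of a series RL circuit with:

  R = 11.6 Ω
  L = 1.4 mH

Step 1 — Angular frequency: ω = 2π·f = 2π·5700 = 3.581e+04 rad/s.
Step 2 — Component impedances:
  R: Z = R = 11.6 Ω
  L: Z = jωL = j·3.581e+04·0.0014 = 0 + j50.14 Ω
Step 3 — Series combination: Z_total = R + L = 11.6 + j50.14 Ω = 51.46∠77.0° Ω.
Step 4 — Power factor: PF = cos(φ) = Re(Z)/|Z| = 11.6/51.46 = 0.2254.
Step 5 — Type: Im(Z) = 50.14 ⇒ lagging (phase φ = 77.0°).

PF = 0.2254 (lagging, φ = 77.0°)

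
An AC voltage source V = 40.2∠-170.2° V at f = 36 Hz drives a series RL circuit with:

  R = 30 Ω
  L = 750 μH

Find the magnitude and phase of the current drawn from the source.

Step 1 — Angular frequency: ω = 2π·f = 2π·36 = 226.2 rad/s.
Step 2 — Component impedances:
  R: Z = R = 30 Ω
  L: Z = jωL = j·226.2·0.00075 = 0 + j0.1696 Ω
Step 3 — Series combination: Z_total = R + L = 30 + j0.1696 Ω = 30∠0.3° Ω.
Step 4 — Source phasor: V = 40.2∠-170.2° V = -39.61 - j6.842 V.
Step 5 — Ohm's law: I = V / Z_total = (-39.61 - j6.842) / (30 + j0.1696) = -1.322 - j0.2206 A.
Step 6 — Convert to polar: |I| = 1.34 A, ∠I = -170.5°.

I = 1.34∠-170.5° A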